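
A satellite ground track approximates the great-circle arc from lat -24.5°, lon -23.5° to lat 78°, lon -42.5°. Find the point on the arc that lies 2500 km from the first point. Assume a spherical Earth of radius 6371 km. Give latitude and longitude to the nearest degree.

Write both endpoints as unit vectors p₁, p₂ with components (cos φ cos λ, cos φ sin λ, sin φ).
The central angle between the endpoints is δ = arccos(p₁·p₂) ≈ 1.800 rad (103.1°). The total great-circle distance is δ·R ≈ 1.800 × 6371 ≈ 11465 km, so the target fraction is f = 2500/11465 ≈ 0.218.
Interpolate at f ≈ 0.218 with slerp weights a = sin((1−f)δ)/sin δ ≈ 1.013, b = sin(fδ)/sin δ ≈ 0.393.
p = a·p₁ + b·p₂ ≈ (0.906, -0.423, -0.036); φ = arcsin(p_z) ≈ -2.07°, λ = atan2(p_y, p_x) ≈ -25.02°.

≈ lat -2°, lon -25°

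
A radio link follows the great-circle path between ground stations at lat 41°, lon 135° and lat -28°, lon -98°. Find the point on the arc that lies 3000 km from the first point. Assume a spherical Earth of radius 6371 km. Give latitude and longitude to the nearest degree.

≈ lat 36°, lon 169°

Convert each endpoint to a unit vector on the sphere (x = cos φ cos λ, y = cos φ sin λ, z = sin φ).
The central angle between the endpoints is δ = arccos(p₁·p₂) ≈ 2.359 rad (135.2°). The total great-circle distance is δ·R ≈ 2.359 × 6371 ≈ 15029 km, so the target fraction is f = 3000/15029 ≈ 0.200.
Interpolate at f ≈ 0.200 with slerp weights a = sin((1−f)δ)/sin δ ≈ 1.347, b = sin(fδ)/sin δ ≈ 0.643.
p = a·p₁ + b·p₂ ≈ (-0.798, 0.156, 0.582); φ = arcsin(p_z) ≈ 35.58°, λ = atan2(p_y, p_x) ≈ 168.91°.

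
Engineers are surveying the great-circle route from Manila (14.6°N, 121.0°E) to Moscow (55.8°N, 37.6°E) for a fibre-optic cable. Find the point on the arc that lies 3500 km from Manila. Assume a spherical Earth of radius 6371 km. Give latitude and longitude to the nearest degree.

≈ 39°N, 98°E

Convert each endpoint to a unit vector on the sphere (x = cos φ cos λ, y = cos φ sin λ, z = sin φ).
The central angle between the endpoints is δ = arccos(p₁·p₂) ≈ 1.296 rad (74.3°). The total great-circle distance is δ·R ≈ 1.296 × 6371 ≈ 8259 km, so the target fraction is f = 3500/8259 ≈ 0.424.
Interpolate at f ≈ 0.424 with slerp weights a = sin((1−f)δ)/sin δ ≈ 0.706, b = sin(fδ)/sin δ ≈ 0.542.
p = a·p₁ + b·p₂ ≈ (-0.110, 0.772, 0.627); φ = arcsin(p_z) ≈ 38.80°, λ = atan2(p_y, p_x) ≈ 98.13°.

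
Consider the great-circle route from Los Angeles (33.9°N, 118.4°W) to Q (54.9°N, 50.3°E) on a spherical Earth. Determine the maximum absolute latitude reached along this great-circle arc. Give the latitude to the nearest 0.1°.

The great circle lies in the plane with unit normal n̂ = (p₁ × p₂)/|p₁ × p₂|.
Here n̂_z ≈ +0.094; the vertex latitude is φ_max = arccos|n̂_z| ≈ 84.6°.
Check via Clairaut: cos φ_max = |cos φ₁| · sin C = cos(33.9°)·sin(6.5°) ≈ 0.094, again giving ≈ 84.6°.

≈ 84.6°N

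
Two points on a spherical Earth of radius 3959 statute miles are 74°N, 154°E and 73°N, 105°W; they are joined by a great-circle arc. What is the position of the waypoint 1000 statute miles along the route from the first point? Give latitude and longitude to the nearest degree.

≈ 79°N, 144°W

Convert each endpoint to a unit vector on the sphere (x = cos φ cos λ, y = cos φ sin λ, z = sin φ).
The central angle between the endpoints is δ = arccos(p₁·p₂) ≈ 0.442 rad (25.3°). The total great-circle distance is δ·R ≈ 0.442 × 3959 ≈ 1750 mi, so the target fraction is f = 1000/1750 ≈ 0.571.
Interpolate at f ≈ 0.571 with slerp weights a = sin((1−f)δ)/sin δ ≈ 0.440, b = sin(fδ)/sin δ ≈ 0.584.
p = a·p₁ + b·p₂ ≈ (-0.153, -0.112, 0.982); φ = arcsin(p_z) ≈ 79.06°, λ = atan2(p_y, p_x) ≈ -143.89°.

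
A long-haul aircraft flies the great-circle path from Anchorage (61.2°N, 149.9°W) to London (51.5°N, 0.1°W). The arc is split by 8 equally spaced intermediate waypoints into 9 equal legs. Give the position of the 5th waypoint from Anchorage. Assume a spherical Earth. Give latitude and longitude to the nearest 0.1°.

Convert each endpoint to a unit vector on the sphere (x = cos φ cos λ, y = cos φ sin λ, z = sin φ).
The central angle between the endpoints is δ = arccos(p₁·p₂) ≈ 1.130 rad (64.7°).
Interpolate at f = 5/9 with slerp weights a = sin((1−f)δ)/sin δ ≈ 0.532, b = sin(fδ)/sin δ ≈ 0.649.
p = a·p₁ + b·p₂ ≈ (0.182, -0.129, 0.975); φ = arcsin(p_z) ≈ 77.08°, λ = atan2(p_y, p_x) ≈ -35.33°.

≈ 77.1°N, 35.3°W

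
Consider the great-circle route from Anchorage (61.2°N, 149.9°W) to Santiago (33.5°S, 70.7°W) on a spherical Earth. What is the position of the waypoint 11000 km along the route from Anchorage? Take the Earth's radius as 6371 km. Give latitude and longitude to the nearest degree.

≈ (20°S, 79°W)

Convert each endpoint to a unit vector on the sphere (x = cos φ cos λ, y = cos φ sin λ, z = sin φ).
The central angle between the endpoints is δ = arccos(p₁·p₂) ≈ 1.991 rad (114.1°). The total great-circle distance is δ·R ≈ 1.991 × 6371 ≈ 12688 km, so the target fraction is f = 11000/12688 ≈ 0.867.
Interpolate at f ≈ 0.867 with slerp weights a = sin((1−f)δ)/sin δ ≈ 0.287, b = sin(fδ)/sin δ ≈ 1.082.
p = a·p₁ + b·p₂ ≈ (0.179, -0.921, -0.346); φ = arcsin(p_z) ≈ -20.24°, λ = atan2(p_y, p_x) ≈ -79.02°.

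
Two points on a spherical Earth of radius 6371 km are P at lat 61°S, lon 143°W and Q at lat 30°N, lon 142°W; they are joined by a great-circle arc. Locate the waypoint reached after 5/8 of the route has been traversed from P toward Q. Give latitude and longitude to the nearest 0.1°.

Write both endpoints as unit vectors p₁, p₂ with components (cos φ cos λ, cos φ sin λ, sin φ).
The central angle between the endpoints is δ = arccos(p₁·p₂) ≈ 1.588 rad (91.0°).
Interpolate at f = 5/8 with slerp weights a = sin((1−f)δ)/sin δ ≈ 0.561, b = sin(fδ)/sin δ ≈ 0.838.
p = a·p₁ + b·p₂ ≈ (-0.789, -0.610, -0.072); φ = arcsin(p_z) ≈ -4.13°, λ = atan2(p_y, p_x) ≈ -142.27°.

≈ lat 4.1°S, lon 142.3°W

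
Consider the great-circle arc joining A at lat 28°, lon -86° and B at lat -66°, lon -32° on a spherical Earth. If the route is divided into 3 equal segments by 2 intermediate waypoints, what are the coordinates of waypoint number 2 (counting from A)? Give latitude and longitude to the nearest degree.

≈ lat -37°, lon -63°

Write both endpoints as unit vectors p₁, p₂ with components (cos φ cos λ, cos φ sin λ, sin φ).
The central angle between the endpoints is δ = arccos(p₁·p₂) ≈ 1.790 rad (102.6°).
Interpolate at f = 2/3 with slerp weights a = sin((1−f)δ)/sin δ ≈ 0.576, b = sin(fδ)/sin δ ≈ 0.953.
p = a·p₁ + b·p₂ ≈ (0.364, -0.712, -0.600); φ = arcsin(p_z) ≈ -36.86°, λ = atan2(p_y, p_x) ≈ -62.94°.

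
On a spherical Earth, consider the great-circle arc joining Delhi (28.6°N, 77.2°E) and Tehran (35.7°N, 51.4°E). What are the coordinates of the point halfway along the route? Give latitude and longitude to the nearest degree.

The haversine formula gives a central angle δ ≈ 0.399 rad (22.9°) between the endpoints.
Interpolate at f = 1/2 with slerp weights a = sin((1−f)δ)/sin δ ≈ 0.510, b = sin(fδ)/sin δ ≈ 0.510.
p = a·p₁ + b·p₂ ≈ (0.358, 0.761, 0.542); φ = arcsin(p_z) ≈ 32.81°, λ = atan2(p_y, p_x) ≈ 64.81°.

≈ 33°N, 65°E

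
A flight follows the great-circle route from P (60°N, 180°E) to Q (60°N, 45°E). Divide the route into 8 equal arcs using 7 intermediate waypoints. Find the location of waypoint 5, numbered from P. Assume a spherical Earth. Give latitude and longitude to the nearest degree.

Convert each endpoint to a unit vector on the sphere (x = cos φ cos λ, y = cos φ sin λ, z = sin φ).
The central angle between the endpoints is δ = arccos(p₁·p₂) ≈ 0.960 rad (55.0°).
Interpolate at f = 5/8 with slerp weights a = sin((1−f)δ)/sin δ ≈ 0.430, b = sin(fδ)/sin δ ≈ 0.689.
p = a·p₁ + b·p₂ ≈ (0.029, 0.244, 0.969); φ = arcsin(p_z) ≈ 75.79°, λ = atan2(p_y, p_x) ≈ 83.29°.

≈ (76°N, 83°E)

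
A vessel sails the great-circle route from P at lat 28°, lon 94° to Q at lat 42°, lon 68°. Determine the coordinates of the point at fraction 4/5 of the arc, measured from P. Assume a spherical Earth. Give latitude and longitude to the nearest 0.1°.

Convert each endpoint to a unit vector on the sphere (x = cos φ cos λ, y = cos φ sin λ, z = sin φ).
The central angle between the endpoints is δ = arccos(p₁·p₂) ≈ 0.442 rad (25.3°).
Interpolate at f = 4/5 with slerp weights a = sin((1−f)δ)/sin δ ≈ 0.206, b = sin(fδ)/sin δ ≈ 0.810.
p = a·p₁ + b·p₂ ≈ (0.213, 0.740, 0.639); φ = arcsin(p_z) ≈ 39.69°, λ = atan2(p_y, p_x) ≈ 73.96°.

≈ lat 39.7°, lon 74.0°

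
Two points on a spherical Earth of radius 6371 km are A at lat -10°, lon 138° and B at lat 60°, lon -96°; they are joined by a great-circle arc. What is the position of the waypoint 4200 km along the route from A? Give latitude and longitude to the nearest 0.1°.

From cos δ = sin φ₁ sin φ₂ + cos φ₁ cos φ₂ cos Δλ, the central angle is δ ≈ 2.026 rad (116.1°). The total great-circle distance is δ·R ≈ 2.026 × 6371 ≈ 12909 km, so the target fraction is f = 4200/12909 ≈ 0.325.
Interpolate at f ≈ 0.325 with slerp weights a = sin((1−f)δ)/sin δ ≈ 1.090, b = sin(fδ)/sin δ ≈ 0.682.
p = a·p₁ + b·p₂ ≈ (-0.834, 0.379, 0.401); φ = arcsin(p_z) ≈ 23.66°, λ = atan2(p_y, p_x) ≈ 155.53°.

≈ lat 23.7°, lon 155.5°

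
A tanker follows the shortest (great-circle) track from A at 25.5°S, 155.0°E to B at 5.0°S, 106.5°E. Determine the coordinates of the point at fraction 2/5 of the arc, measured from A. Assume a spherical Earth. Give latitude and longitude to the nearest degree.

≈ 19°S, 134°E

The haversine formula gives a central angle δ ≈ 0.885 rad (50.7°) between the endpoints.
Interpolate at f = 2/5 with slerp weights a = sin((1−f)δ)/sin δ ≈ 0.654, b = sin(fδ)/sin δ ≈ 0.448.
p = a·p₁ + b·p₂ ≈ (-0.662, 0.677, -0.321); φ = arcsin(p_z) ≈ -18.71°, λ = atan2(p_y, p_x) ≈ 134.34°.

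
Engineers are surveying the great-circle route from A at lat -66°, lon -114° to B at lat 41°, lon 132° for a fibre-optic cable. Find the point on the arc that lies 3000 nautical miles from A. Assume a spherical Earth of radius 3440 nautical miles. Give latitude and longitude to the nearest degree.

Convert each endpoint to a unit vector on the sphere (x = cos φ cos λ, y = cos φ sin λ, z = sin φ).
The central angle between the endpoints is δ = arccos(p₁·p₂) ≈ 2.381 rad (136.4°). The total great-circle distance is δ·R ≈ 2.381 × 3440 ≈ 8189 nmi, so the target fraction is f = 3000/8189 ≈ 0.366.
Interpolate at f ≈ 0.366 with slerp weights a = sin((1−f)δ)/sin δ ≈ 1.447, b = sin(fδ)/sin δ ≈ 1.110.
p = a·p₁ + b·p₂ ≈ (-0.800, 0.085, -0.594); φ = arcsin(p_z) ≈ -36.42°, λ = atan2(p_y, p_x) ≈ 173.94°.

≈ lat -36°, lon 174°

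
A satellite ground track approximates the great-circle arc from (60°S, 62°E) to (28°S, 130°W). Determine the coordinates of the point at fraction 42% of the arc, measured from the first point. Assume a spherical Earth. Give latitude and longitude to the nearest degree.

Convert each endpoint to a unit vector on the sphere (x = cos φ cos λ, y = cos φ sin λ, z = sin φ).
The central angle between the endpoints is δ = arccos(p₁·p₂) ≈ 1.596 rad (91.4°).
Interpolate at f = 0.42 with slerp weights a = sin((1−f)δ)/sin δ ≈ 0.799, b = sin(fδ)/sin δ ≈ 0.621.
p = a·p₁ + b·p₂ ≈ (-0.165, -0.067, -0.984); φ = arcsin(p_z) ≈ -79.73°, λ = atan2(p_y, p_x) ≈ -157.77°.

≈ (80°S, 158°W)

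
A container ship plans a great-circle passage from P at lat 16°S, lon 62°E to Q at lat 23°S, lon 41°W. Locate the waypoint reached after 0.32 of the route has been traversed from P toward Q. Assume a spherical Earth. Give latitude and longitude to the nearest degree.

Convert each endpoint to a unit vector on the sphere (x = cos φ cos λ, y = cos φ sin λ, z = sin φ).
The central angle between the endpoints is δ = arccos(p₁·p₂) ≈ 1.662 rad (95.2°).
Interpolate at f = 0.32 with slerp weights a = sin((1−f)δ)/sin δ ≈ 0.908, b = sin(fδ)/sin δ ≈ 0.509.
p = a·p₁ + b·p₂ ≈ (0.764, 0.463, -0.449); φ = arcsin(p_z) ≈ -26.70°, λ = atan2(p_y, p_x) ≈ 31.25°.

≈ lat 27°S, lon 31°E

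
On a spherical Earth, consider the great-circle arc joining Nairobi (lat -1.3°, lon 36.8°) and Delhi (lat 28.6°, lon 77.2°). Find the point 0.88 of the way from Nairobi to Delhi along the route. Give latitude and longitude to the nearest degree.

Write both endpoints as unit vectors p₁, p₂ with components (cos φ cos λ, cos φ sin λ, sin φ).
The central angle between the endpoints is δ = arccos(p₁·p₂) ≈ 0.853 rad (48.9°).
Interpolate at f = 0.88 with slerp weights a = sin((1−f)δ)/sin δ ≈ 0.136, b = sin(fδ)/sin δ ≈ 0.906.
p = a·p₁ + b·p₂ ≈ (0.285, 0.857, 0.430); φ = arcsin(p_z) ≈ 25.49°, λ = atan2(p_y, p_x) ≈ 71.61°.

≈ lat 25°, lon 72°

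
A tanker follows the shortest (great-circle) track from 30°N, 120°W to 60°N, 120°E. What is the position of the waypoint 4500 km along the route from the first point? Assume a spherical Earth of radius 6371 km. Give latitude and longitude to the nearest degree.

≈ 62°N, 158°W

The haversine formula gives a central angle δ ≈ 1.353 rad (77.5°) between the endpoints. The total great-circle distance is δ·R ≈ 1.353 × 6371 ≈ 8617 km, so the target fraction is f = 4500/8617 ≈ 0.522.
Interpolate at f ≈ 0.522 with slerp weights a = sin((1−f)δ)/sin δ ≈ 0.617, b = sin(fδ)/sin δ ≈ 0.665.
p = a·p₁ + b·p₂ ≈ (-0.433, -0.175, 0.884); φ = arcsin(p_z) ≈ 62.15°, λ = atan2(p_y, p_x) ≈ -158.04°.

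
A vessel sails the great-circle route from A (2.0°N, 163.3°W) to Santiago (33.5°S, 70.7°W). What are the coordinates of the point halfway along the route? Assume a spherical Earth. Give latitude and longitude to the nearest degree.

Convert each endpoint to a unit vector on the sphere (x = cos φ cos λ, y = cos φ sin λ, z = sin φ).
The central angle between the endpoints is δ = arccos(p₁·p₂) ≈ 1.628 rad (93.3°).
Interpolate at f = 1/2 with slerp weights a = sin((1−f)δ)/sin δ ≈ 0.728, b = sin(fδ)/sin δ ≈ 0.728.
p = a·p₁ + b·p₂ ≈ (-0.496, -0.782, -0.377); φ = arcsin(p_z) ≈ -22.12°, λ = atan2(p_y, p_x) ≈ -122.40°.

≈ (22°S, 122°W)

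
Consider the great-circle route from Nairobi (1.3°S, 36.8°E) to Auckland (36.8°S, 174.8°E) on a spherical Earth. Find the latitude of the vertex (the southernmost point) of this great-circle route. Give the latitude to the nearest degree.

≈ 49°S

The great circle lies in the plane with unit normal n̂ = (p₁ × p₂)/|p₁ × p₂|.
Here n̂_z ≈ +0.658; the vertex latitude is φ_max = arccos|n̂_z| ≈ 48.8°.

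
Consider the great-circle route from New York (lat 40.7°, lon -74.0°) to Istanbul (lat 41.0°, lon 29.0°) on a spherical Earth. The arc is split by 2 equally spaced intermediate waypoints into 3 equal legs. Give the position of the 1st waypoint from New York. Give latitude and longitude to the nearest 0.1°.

Write both endpoints as unit vectors p₁, p₂ with components (cos φ cos λ, cos φ sin λ, sin φ).
The central angle between the endpoints is δ = arccos(p₁·p₂) ≈ 1.267 rad (72.6°).
Interpolate at f = 1/3 with slerp weights a = sin((1−f)δ)/sin δ ≈ 0.784, b = sin(fδ)/sin δ ≈ 0.430.
p = a·p₁ + b·p₂ ≈ (0.447, -0.414, 0.793); φ = arcsin(p_z) ≈ 52.45°, λ = atan2(p_y, p_x) ≈ -42.78°.

≈ lat 52.5°, lon -42.8°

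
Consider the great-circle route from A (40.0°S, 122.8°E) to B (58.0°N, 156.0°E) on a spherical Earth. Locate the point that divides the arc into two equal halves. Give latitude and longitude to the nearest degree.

≈ (9°N, 136°E)

The haversine formula gives a central angle δ ≈ 1.778 rad (101.9°) between the endpoints.
Interpolate at f = 1/2 with slerp weights a = sin((1−f)δ)/sin δ ≈ 0.793, b = sin(fδ)/sin δ ≈ 0.793.
p = a·p₁ + b·p₂ ≈ (-0.713, 0.682, 0.163); φ = arcsin(p_z) ≈ 9.37°, λ = atan2(p_y, p_x) ≈ 136.29°.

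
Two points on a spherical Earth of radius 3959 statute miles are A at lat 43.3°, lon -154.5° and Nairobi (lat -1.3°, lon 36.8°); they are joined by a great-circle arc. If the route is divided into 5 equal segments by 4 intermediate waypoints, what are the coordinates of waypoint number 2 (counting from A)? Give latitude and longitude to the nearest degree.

Write both endpoints as unit vectors p₁, p₂ with components (cos φ cos λ, cos φ sin λ, sin φ).
The central angle between the endpoints is δ = arccos(p₁·p₂) ≈ 2.388 rad (136.8°).
Interpolate at f = 2/5 with slerp weights a = sin((1−f)δ)/sin δ ≈ 1.447, b = sin(fδ)/sin δ ≈ 1.193.
p = a·p₁ + b·p₂ ≈ (0.004, 0.261, 0.965); φ = arcsin(p_z) ≈ 74.88°, λ = atan2(p_y, p_x) ≈ 89.07°.

≈ lat 75°, lon 89°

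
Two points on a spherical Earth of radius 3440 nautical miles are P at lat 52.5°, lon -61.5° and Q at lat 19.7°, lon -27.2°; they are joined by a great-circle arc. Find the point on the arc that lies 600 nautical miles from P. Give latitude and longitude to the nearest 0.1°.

Convert each endpoint to a unit vector on the sphere (x = cos φ cos λ, y = cos φ sin λ, z = sin φ).
The central angle between the endpoints is δ = arccos(p₁·p₂) ≈ 0.736 rad (42.2°). The total great-circle distance is δ·R ≈ 0.736 × 3440 ≈ 2533 nmi, so the target fraction is f = 600/2533 ≈ 0.237.
Interpolate at f ≈ 0.237 with slerp weights a = sin((1−f)δ)/sin δ ≈ 0.793, b = sin(fδ)/sin δ ≈ 0.258.
p = a·p₁ + b·p₂ ≈ (0.447, -0.536, 0.717); φ = arcsin(p_z) ≈ 45.77°, λ = atan2(p_y, p_x) ≈ -50.17°.

≈ lat 45.8°, lon -50.2°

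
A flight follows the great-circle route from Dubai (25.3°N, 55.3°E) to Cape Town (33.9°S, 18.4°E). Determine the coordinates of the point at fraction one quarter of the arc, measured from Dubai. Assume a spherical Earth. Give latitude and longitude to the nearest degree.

≈ 11°N, 46°E

From cos δ = sin φ₁ sin φ₂ + cos φ₁ cos φ₂ cos Δλ, the central angle is δ ≈ 1.201 rad (68.8°).
Interpolate at f = 1/4 with slerp weights a = sin((1−f)δ)/sin δ ≈ 0.841, b = sin(fδ)/sin δ ≈ 0.317.
p = a·p₁ + b·p₂ ≈ (0.682, 0.708, 0.182); φ = arcsin(p_z) ≈ 10.51°, λ = atan2(p_y, p_x) ≈ 46.05°.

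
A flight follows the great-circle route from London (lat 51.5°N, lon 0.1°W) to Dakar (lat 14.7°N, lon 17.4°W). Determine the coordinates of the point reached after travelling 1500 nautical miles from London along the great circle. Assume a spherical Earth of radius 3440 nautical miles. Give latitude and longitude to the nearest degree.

The haversine formula gives a central angle δ ≈ 0.686 rad (39.3°) between the endpoints. The total great-circle distance is δ·R ≈ 0.686 × 3440 ≈ 2361 nmi, so the target fraction is f = 1500/2361 ≈ 0.635.
Interpolate at f ≈ 0.635 with slerp weights a = sin((1−f)δ)/sin δ ≈ 0.391, b = sin(fδ)/sin δ ≈ 0.666.
p = a·p₁ + b·p₂ ≈ (0.858, -0.193, 0.475); φ = arcsin(p_z) ≈ 28.37°, λ = atan2(p_y, p_x) ≈ -12.68°.

≈ lat 28°N, lon 13°W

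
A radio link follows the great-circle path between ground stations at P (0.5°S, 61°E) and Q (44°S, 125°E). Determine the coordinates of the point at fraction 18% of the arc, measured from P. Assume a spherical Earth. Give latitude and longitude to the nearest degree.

≈ (10°S, 70°E)

From cos δ = sin φ₁ sin φ₂ + cos φ₁ cos φ₂ cos Δλ, the central angle is δ ≈ 1.244 rad (71.3°).
Interpolate at f = 0.18 with slerp weights a = sin((1−f)δ)/sin δ ≈ 0.900, b = sin(fδ)/sin δ ≈ 0.234.
p = a·p₁ + b·p₂ ≈ (0.339, 0.925, -0.171); φ = arcsin(p_z) ≈ -9.83°, λ = atan2(p_y, p_x) ≈ 69.85°.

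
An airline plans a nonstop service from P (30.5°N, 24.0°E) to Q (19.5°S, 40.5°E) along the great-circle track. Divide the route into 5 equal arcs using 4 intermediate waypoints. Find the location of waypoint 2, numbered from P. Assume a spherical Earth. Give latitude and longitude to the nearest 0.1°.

≈ (10.6°N, 31.1°E)

The haversine formula gives a central angle δ ≈ 0.916 rad (52.5°) between the endpoints.
Interpolate at f = 2/5 with slerp weights a = sin((1−f)δ)/sin δ ≈ 0.658, b = sin(fδ)/sin δ ≈ 0.452.
p = a·p₁ + b·p₂ ≈ (0.842, 0.507, 0.183); φ = arcsin(p_z) ≈ 10.57°, λ = atan2(p_y, p_x) ≈ 31.07°.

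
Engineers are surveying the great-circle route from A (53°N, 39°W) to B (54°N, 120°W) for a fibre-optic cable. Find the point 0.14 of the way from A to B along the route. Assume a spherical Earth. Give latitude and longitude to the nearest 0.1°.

Convert each endpoint to a unit vector on the sphere (x = cos φ cos λ, y = cos φ sin λ, z = sin φ).
The central angle between the endpoints is δ = arccos(p₁·p₂) ≈ 0.793 rad (45.5°).
Interpolate at f = 0.14 with slerp weights a = sin((1−f)δ)/sin δ ≈ 0.885, b = sin(fδ)/sin δ ≈ 0.156.
p = a·p₁ + b·p₂ ≈ (0.368, -0.414, 0.832); φ = arcsin(p_z) ≈ 56.35°, λ = atan2(p_y, p_x) ≈ -48.38°.

≈ (56.3°N, 48.4°W)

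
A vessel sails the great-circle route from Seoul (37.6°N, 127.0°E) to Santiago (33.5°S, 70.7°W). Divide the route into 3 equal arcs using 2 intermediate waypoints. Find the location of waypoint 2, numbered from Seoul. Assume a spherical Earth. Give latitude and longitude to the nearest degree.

Write both endpoints as unit vectors p₁, p₂ with components (cos φ cos λ, cos φ sin λ, sin φ).
The central angle between the endpoints is δ = arccos(p₁·p₂) ≈ 2.881 rad (165.1°).
Interpolate at f = 2/3 with slerp weights a = sin((1−f)δ)/sin δ ≈ 3.177, b = sin(fδ)/sin δ ≈ 3.642.
p = a·p₁ + b·p₂ ≈ (-0.511, -0.857, -0.072); φ = arcsin(p_z) ≈ -4.14°, λ = atan2(p_y, p_x) ≈ -120.80°.

≈ (4°S, 121°W)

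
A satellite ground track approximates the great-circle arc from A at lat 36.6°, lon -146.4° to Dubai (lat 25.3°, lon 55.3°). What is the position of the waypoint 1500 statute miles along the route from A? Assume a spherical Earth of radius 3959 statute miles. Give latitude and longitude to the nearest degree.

Write both endpoints as unit vectors p₁, p₂ with components (cos φ cos λ, cos φ sin λ, sin φ).
The central angle between the endpoints is δ = arccos(p₁·p₂) ≈ 2.004 rad (114.8°). The total great-circle distance is δ·R ≈ 2.004 × 3959 ≈ 7933 mi, so the target fraction is f = 1500/7933 ≈ 0.189.
Interpolate at f ≈ 0.189 with slerp weights a = sin((1−f)δ)/sin δ ≈ 1.100, b = sin(fδ)/sin δ ≈ 0.407.
p = a·p₁ + b·p₂ ≈ (-0.526, -0.186, 0.830); φ = arcsin(p_z) ≈ 56.10°, λ = atan2(p_y, p_x) ≈ -160.54°.

≈ lat 56°, lon -161°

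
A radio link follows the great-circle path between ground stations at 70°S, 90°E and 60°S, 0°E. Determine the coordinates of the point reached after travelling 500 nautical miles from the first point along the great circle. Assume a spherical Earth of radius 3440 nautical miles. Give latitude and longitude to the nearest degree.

≈ 73°S, 65°E

Write both endpoints as unit vectors p₁, p₂ with components (cos φ cos λ, cos φ sin λ, sin φ).
The central angle between the endpoints is δ = arccos(p₁·p₂) ≈ 0.620 rad (35.5°). The total great-circle distance is δ·R ≈ 0.620 × 3440 ≈ 2133 nmi, so the target fraction is f = 500/2133 ≈ 0.234.
Interpolate at f ≈ 0.234 with slerp weights a = sin((1−f)δ)/sin δ ≈ 0.787, b = sin(fδ)/sin δ ≈ 0.249.
p = a·p₁ + b·p₂ ≈ (0.125, 0.269, -0.955); φ = arcsin(p_z) ≈ -72.75°, λ = atan2(p_y, p_x) ≈ 65.15°.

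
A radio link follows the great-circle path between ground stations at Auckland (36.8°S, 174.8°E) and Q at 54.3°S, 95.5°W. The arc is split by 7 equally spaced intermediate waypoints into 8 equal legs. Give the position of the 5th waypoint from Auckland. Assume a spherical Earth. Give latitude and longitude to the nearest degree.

The haversine formula gives a central angle δ ≈ 1.060 rad (60.7°) between the endpoints.
Interpolate at f = 5/8 with slerp weights a = sin((1−f)δ)/sin δ ≈ 0.444, b = sin(fδ)/sin δ ≈ 0.705.
p = a·p₁ + b·p₂ ≈ (-0.393, -0.377, -0.838); φ = arcsin(p_z) ≈ -56.97°, λ = atan2(p_y, p_x) ≈ -136.19°.

≈ 57°S, 136°W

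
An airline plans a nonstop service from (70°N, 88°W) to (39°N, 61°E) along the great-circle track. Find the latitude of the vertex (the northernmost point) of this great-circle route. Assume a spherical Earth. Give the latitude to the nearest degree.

≈ 82°N

The great circle lies in the plane with unit normal n̂ = (p₁ × p₂)/|p₁ × p₂|.
Here n̂_z ≈ +0.147; the vertex latitude is φ_max = arccos|n̂_z| ≈ 81.5°.
Check via Clairaut: cos φ_max = |cos φ₁| · sin C = cos(70.0°)·sin(25.4°) ≈ 0.147, again giving ≈ 81.5°.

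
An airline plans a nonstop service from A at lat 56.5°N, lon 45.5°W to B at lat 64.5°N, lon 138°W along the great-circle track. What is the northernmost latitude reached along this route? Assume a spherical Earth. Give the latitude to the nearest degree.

≈ 69°N

The great circle lies in the plane with unit normal n̂ = (p₁ × p₂)/|p₁ × p₂|.
Here n̂_z ≈ -0.354; the vertex latitude is φ_max = arccos|n̂_z| ≈ 69.3°.
Check via Clairaut: cos φ_max = |cos φ₁| · sin C = cos(56.5°)·sin(39.9°) ≈ 0.354, again giving ≈ 69.3°.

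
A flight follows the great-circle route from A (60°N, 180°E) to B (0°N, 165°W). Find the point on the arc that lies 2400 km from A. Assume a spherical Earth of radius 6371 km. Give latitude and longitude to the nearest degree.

From cos δ = sin φ₁ sin φ₂ + cos φ₁ cos φ₂ cos Δλ, the central angle is δ ≈ 1.067 rad (61.1°). The total great-circle distance is δ·R ≈ 1.067 × 6371 ≈ 6796 km, so the target fraction is f = 2400/6796 ≈ 0.353.
Interpolate at f ≈ 0.353 with slerp weights a = sin((1−f)δ)/sin δ ≈ 0.727, b = sin(fδ)/sin δ ≈ 0.420.
p = a·p₁ + b·p₂ ≈ (-0.769, -0.109, 0.630); φ = arcsin(p_z) ≈ 39.02°, λ = atan2(p_y, p_x) ≈ -171.96°.

≈ (39°N, 172°W)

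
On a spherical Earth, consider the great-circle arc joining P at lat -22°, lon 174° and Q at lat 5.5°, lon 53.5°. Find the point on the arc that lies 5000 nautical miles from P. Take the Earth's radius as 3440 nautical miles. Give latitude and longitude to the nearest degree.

The haversine formula gives a central angle δ ≈ 2.099 rad (120.3°) between the endpoints. The total great-circle distance is δ·R ≈ 2.099 × 3440 ≈ 7222 nmi, so the target fraction is f = 5000/7222 ≈ 0.692.
Interpolate at f ≈ 0.692 with slerp weights a = sin((1−f)δ)/sin δ ≈ 0.697, b = sin(fδ)/sin δ ≈ 1.150.
p = a·p₁ + b·p₂ ≈ (0.038, 0.988, -0.151); φ = arcsin(p_z) ≈ -8.68°, λ = atan2(p_y, p_x) ≈ 87.79°.

≈ lat -9°, lon 88°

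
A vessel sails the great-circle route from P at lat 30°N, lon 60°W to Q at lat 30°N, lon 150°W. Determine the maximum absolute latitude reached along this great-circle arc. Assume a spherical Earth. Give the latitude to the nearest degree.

≈ 39°N

The great circle lies in the plane with unit normal n̂ = (p₁ × p₂)/|p₁ × p₂|.
Here n̂_z ≈ -0.775; the vertex latitude is φ_max = arccos|n̂_z| ≈ 39.2°.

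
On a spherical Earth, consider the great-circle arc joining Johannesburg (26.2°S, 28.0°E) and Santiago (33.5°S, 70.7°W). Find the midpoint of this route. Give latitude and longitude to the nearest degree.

Write both endpoints as unit vectors p₁, p₂ with components (cos φ cos λ, cos φ sin λ, sin φ).
The central angle between the endpoints is δ = arccos(p₁·p₂) ≈ 1.440 rad (82.5°).
Interpolate at f = 1/2 with slerp weights a = sin((1−f)δ)/sin δ ≈ 0.665, b = sin(fδ)/sin δ ≈ 0.665.
p = a·p₁ + b·p₂ ≈ (0.710, -0.243, -0.661); φ = arcsin(p_z) ≈ -41.35°, λ = atan2(p_y, p_x) ≈ -18.91°.

≈ 41°S, 19°W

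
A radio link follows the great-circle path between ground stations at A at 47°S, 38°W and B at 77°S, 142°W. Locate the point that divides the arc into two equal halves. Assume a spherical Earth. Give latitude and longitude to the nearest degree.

≈ 69°S, 57°W

Write both endpoints as unit vectors p₁, p₂ with components (cos φ cos λ, cos φ sin λ, sin φ).
The central angle between the endpoints is δ = arccos(p₁·p₂) ≈ 0.829 rad (47.5°).
Interpolate at f = 1/2 with slerp weights a = sin((1−f)δ)/sin δ ≈ 0.546, b = sin(fδ)/sin δ ≈ 0.546.
p = a·p₁ + b·p₂ ≈ (0.197, -0.305, -0.932); φ = arcsin(p_z) ≈ -68.72°, λ = atan2(p_y, p_x) ≈ -57.18°.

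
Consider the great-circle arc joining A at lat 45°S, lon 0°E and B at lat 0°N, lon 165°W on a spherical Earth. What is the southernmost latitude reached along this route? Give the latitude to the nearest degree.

The great circle lies in the plane with unit normal n̂ = (p₁ × p₂)/|p₁ × p₂|.
Here n̂_z ≈ -0.251; the vertex latitude is φ_max = arccos|n̂_z| ≈ 75.5°.
Check via Clairaut: cos φ_max = |cos φ₁| · sin C = cos(45.0°)·sin(159.2°) ≈ 0.251, again giving ≈ 75.5°.

≈ 75°S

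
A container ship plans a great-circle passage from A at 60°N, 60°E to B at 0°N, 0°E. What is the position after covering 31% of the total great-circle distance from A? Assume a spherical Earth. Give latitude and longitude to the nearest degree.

Convert each endpoint to a unit vector on the sphere (x = cos φ cos λ, y = cos φ sin λ, z = sin φ).
The central angle between the endpoints is δ = arccos(p₁·p₂) ≈ 1.318 rad (75.5°).
Interpolate at f = 0.31 with slerp weights a = sin((1−f)δ)/sin δ ≈ 0.815, b = sin(fδ)/sin δ ≈ 0.410.
p = a·p₁ + b·p₂ ≈ (0.614, 0.353, 0.706); φ = arcsin(p_z) ≈ 44.90°, λ = atan2(p_y, p_x) ≈ 29.89°.

≈ 45°N, 30°E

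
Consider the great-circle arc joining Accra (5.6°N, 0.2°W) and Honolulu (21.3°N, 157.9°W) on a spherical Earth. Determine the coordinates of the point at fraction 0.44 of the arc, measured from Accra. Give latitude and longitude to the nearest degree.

Write both endpoints as unit vectors p₁, p₂ with components (cos φ cos λ, cos φ sin λ, sin φ).
The central angle between the endpoints is δ = arccos(p₁·p₂) ≈ 2.536 rad (145.3°).
Interpolate at f = 0.44 with slerp weights a = sin((1−f)δ)/sin δ ≈ 1.738, b = sin(fδ)/sin δ ≈ 1.579.
p = a·p₁ + b·p₂ ≈ (0.366, -0.560, 0.743); φ = arcsin(p_z) ≈ 48.01°, λ = atan2(p_y, p_x) ≈ -56.78°.

≈ (48°N, 57°W)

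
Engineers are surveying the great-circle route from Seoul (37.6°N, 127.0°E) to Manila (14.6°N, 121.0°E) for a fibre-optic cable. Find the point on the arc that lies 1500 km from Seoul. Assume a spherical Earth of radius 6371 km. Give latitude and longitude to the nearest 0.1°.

≈ (24.5°N, 123.3°E)

The haversine formula gives a central angle δ ≈ 0.412 rad (23.6°) between the endpoints. The total great-circle distance is δ·R ≈ 0.412 × 6371 ≈ 2625 km, so the target fraction is f = 1500/2625 ≈ 0.571.
Interpolate at f ≈ 0.571 with slerp weights a = sin((1−f)δ)/sin δ ≈ 0.439, b = sin(fδ)/sin δ ≈ 0.582.
p = a·p₁ + b·p₂ ≈ (-0.499, 0.761, 0.414); φ = arcsin(p_z) ≈ 24.49°, λ = atan2(p_y, p_x) ≈ 123.29°.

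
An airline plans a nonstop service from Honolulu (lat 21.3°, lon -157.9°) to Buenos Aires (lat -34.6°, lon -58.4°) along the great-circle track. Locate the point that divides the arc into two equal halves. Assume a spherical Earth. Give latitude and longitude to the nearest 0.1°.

Convert each endpoint to a unit vector on the sphere (x = cos φ cos λ, y = cos φ sin λ, z = sin φ).
The central angle between the endpoints is δ = arccos(p₁·p₂) ≈ 1.910 rad (109.4°).
Interpolate at f = 1/2 with slerp weights a = sin((1−f)δ)/sin δ ≈ 0.866, b = sin(fδ)/sin δ ≈ 0.866.
p = a·p₁ + b·p₂ ≈ (-0.374, -0.910, -0.177); φ = arcsin(p_z) ≈ -10.20°, λ = atan2(p_y, p_x) ≈ -112.33°.

≈ lat -10.2°, lon -112.3°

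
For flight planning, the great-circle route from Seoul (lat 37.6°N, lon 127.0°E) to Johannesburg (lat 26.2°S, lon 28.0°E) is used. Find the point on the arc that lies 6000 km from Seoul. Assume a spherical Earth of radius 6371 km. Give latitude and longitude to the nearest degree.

Write both endpoints as unit vectors p₁, p₂ with components (cos φ cos λ, cos φ sin λ, sin φ).
The central angle between the endpoints is δ = arccos(p₁·p₂) ≈ 1.961 rad (112.4°). The total great-circle distance is δ·R ≈ 1.961 × 6371 ≈ 12495 km, so the target fraction is f = 6000/12495 ≈ 0.480.
Interpolate at f ≈ 0.480 with slerp weights a = sin((1−f)δ)/sin δ ≈ 0.921, b = sin(fδ)/sin δ ≈ 0.874.
p = a·p₁ + b·p₂ ≈ (0.254, 0.951, 0.176); φ = arcsin(p_z) ≈ 10.14°, λ = atan2(p_y, p_x) ≈ 75.08°.

≈ lat 10°N, lon 75°E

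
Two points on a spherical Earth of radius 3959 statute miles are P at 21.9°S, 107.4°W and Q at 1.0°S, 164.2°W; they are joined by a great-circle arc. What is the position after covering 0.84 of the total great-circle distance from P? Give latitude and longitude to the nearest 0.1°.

The haversine formula gives a central angle δ ≈ 1.030 rad (59.0°) between the endpoints.
Interpolate at f = 0.84 with slerp weights a = sin((1−f)δ)/sin δ ≈ 0.191, b = sin(fδ)/sin δ ≈ 0.888.
p = a·p₁ + b·p₂ ≈ (-0.907, -0.411, -0.087); φ = arcsin(p_z) ≈ -4.98°, λ = atan2(p_y, p_x) ≈ -155.62°.

≈ 5.0°S, 155.6°W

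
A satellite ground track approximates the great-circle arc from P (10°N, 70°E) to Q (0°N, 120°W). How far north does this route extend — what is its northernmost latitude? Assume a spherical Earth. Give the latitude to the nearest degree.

≈ 45°N

The great circle lies in the plane with unit normal n̂ = (p₁ × p₂)/|p₁ × p₂|.
Here n̂_z ≈ +0.702; the vertex latitude is φ_max = arccos|n̂_z| ≈ 45.4°.
Check via Clairaut: cos φ_max = |cos φ₁| · sin C = cos(10.0°)·sin(45.4°) ≈ 0.702, again giving ≈ 45.4°.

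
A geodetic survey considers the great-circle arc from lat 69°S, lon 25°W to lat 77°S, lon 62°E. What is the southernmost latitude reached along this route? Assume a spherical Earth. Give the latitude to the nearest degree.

≈ 79°S

The great circle lies in the plane with unit normal n̂ = (p₁ × p₂)/|p₁ × p₂|.
Here n̂_z ≈ +0.198; the vertex latitude is φ_max = arccos|n̂_z| ≈ 78.6°.
Check via Clairaut: cos φ_max = |cos φ₁| · sin C = cos(69.0°)·sin(146.4°) ≈ 0.198, again giving ≈ 78.6°.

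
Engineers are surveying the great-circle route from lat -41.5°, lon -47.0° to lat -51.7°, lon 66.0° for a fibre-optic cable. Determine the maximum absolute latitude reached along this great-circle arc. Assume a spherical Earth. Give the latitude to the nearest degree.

The great circle lies in the plane with unit normal n̂ = (p₁ × p₂)/|p₁ × p₂|.
Here n̂_z ≈ +0.454; the vertex latitude is φ_max = arccos|n̂_z| ≈ 63.0°.
Check via Clairaut: cos φ_max = |cos φ₁| · sin C = cos(41.5°)·sin(142.7°) ≈ 0.454, again giving ≈ 63.0°.

≈ -63°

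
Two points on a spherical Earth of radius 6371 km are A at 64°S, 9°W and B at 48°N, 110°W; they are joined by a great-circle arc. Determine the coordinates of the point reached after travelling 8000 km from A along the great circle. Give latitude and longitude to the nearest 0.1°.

≈ 8.7°S, 75.3°W

Write both endpoints as unit vectors p₁, p₂ with components (cos φ cos λ, cos φ sin λ, sin φ).
The central angle between the endpoints is δ = arccos(p₁·p₂) ≈ 2.380 rad (136.4°). The total great-circle distance is δ·R ≈ 2.380 × 6371 ≈ 15165 km, so the target fraction is f = 8000/15165 ≈ 0.528.
Interpolate at f ≈ 0.528 with slerp weights a = sin((1−f)δ)/sin δ ≈ 1.308, b = sin(fδ)/sin δ ≈ 1.378.
p = a·p₁ + b·p₂ ≈ (0.251, -0.956, -0.151); φ = arcsin(p_z) ≈ -8.69°, λ = atan2(p_y, p_x) ≈ -75.31°.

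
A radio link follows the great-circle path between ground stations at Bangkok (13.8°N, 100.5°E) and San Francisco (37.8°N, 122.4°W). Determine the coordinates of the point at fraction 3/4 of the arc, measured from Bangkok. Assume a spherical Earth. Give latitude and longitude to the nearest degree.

≈ 53°N, 158°W

Convert each endpoint to a unit vector on the sphere (x = cos φ cos λ, y = cos φ sin λ, z = sin φ).
The central angle between the endpoints is δ = arccos(p₁·p₂) ≈ 2.000 rad (114.6°).
Interpolate at f = 3/4 with slerp weights a = sin((1−f)δ)/sin δ ≈ 0.527, b = sin(fδ)/sin δ ≈ 1.097.
p = a·p₁ + b·p₂ ≈ (-0.558, -0.228, 0.798); φ = arcsin(p_z) ≈ 52.94°, λ = atan2(p_y, p_x) ≈ -157.73°.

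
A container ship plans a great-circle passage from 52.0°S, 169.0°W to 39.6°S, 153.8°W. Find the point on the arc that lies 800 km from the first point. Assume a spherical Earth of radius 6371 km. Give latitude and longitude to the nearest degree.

Convert each endpoint to a unit vector on the sphere (x = cos φ cos λ, y = cos φ sin λ, z = sin φ).
The central angle between the endpoints is δ = arccos(p₁·p₂) ≈ 0.284 rad (16.2°). The total great-circle distance is δ·R ≈ 0.284 × 6371 ≈ 1806 km, so the target fraction is f = 800/1806 ≈ 0.443.
Interpolate at f ≈ 0.443 with slerp weights a = sin((1−f)δ)/sin δ ≈ 0.562, b = sin(fδ)/sin δ ≈ 0.448.
p = a·p₁ + b·p₂ ≈ (-0.649, -0.218, -0.728); φ = arcsin(p_z) ≈ -46.76°, λ = atan2(p_y, p_x) ≈ -161.41°.

≈ 47°S, 161°W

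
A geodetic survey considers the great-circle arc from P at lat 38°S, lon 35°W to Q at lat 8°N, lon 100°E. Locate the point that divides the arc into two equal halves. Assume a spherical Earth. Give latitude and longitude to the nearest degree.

From cos δ = sin φ₁ sin φ₂ + cos φ₁ cos φ₂ cos Δλ, the central angle is δ ≈ 2.262 rad (129.6°).
Interpolate at f = 1/2 with slerp weights a = sin((1−f)δ)/sin δ ≈ 1.174, b = sin(fδ)/sin δ ≈ 1.174.
p = a·p₁ + b·p₂ ≈ (0.556, 0.614, -0.560); φ = arcsin(p_z) ≈ -34.03°, λ = atan2(p_y, p_x) ≈ 47.85°.

≈ lat 34°S, lon 48°E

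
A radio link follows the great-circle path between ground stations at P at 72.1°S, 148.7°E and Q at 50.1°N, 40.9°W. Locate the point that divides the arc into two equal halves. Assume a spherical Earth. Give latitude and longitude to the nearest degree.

≈ 28°S, 50°W

The haversine formula gives a central angle δ ≈ 2.750 rad (157.6°) between the endpoints.
Interpolate at f = 1/2 with slerp weights a = sin((1−f)δ)/sin δ ≈ 2.572, b = sin(fδ)/sin δ ≈ 2.572.
p = a·p₁ + b·p₂ ≈ (0.572, -0.670, -0.474); φ = arcsin(p_z) ≈ -28.32°, λ = atan2(p_y, p_x) ≈ -49.51°.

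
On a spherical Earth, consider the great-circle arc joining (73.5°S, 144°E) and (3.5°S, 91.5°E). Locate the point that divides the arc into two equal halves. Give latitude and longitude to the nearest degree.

Convert each endpoint to a unit vector on the sphere (x = cos φ cos λ, y = cos φ sin λ, z = sin φ).
The central angle between the endpoints is δ = arccos(p₁·p₂) ≈ 1.338 rad (76.6°).
Interpolate at f = 1/2 with slerp weights a = sin((1−f)δ)/sin δ ≈ 0.637, b = sin(fδ)/sin δ ≈ 0.637.
p = a·p₁ + b·p₂ ≈ (-0.163, 0.742, -0.650); φ = arcsin(p_z) ≈ -40.54°, λ = atan2(p_y, p_x) ≈ 102.39°.

≈ (41°S, 102°E)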